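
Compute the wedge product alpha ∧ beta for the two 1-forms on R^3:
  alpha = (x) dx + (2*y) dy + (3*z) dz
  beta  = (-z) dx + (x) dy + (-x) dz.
alpha ∧ beta = (x^2 + 2*y*z) dx ∧ dy + (-x^2 + 3*z^2) dx ∧ dz + (-x*(2*y + 3*z)) dy ∧ dz

Distribute the wedge, using dx_i ∧ dx_j = -dx_j ∧ dx_i and dx_i ∧ dx_i = 0. For each pair (i, j) with i < j, the coefficient of dx_i ∧ dx_j in alpha ∧ beta is (alpha_i * beta_j - alpha_j * beta_i). Collecting: alpha ∧ beta = (x^2 + 2*y*z) dx ∧ dy + (-x^2 + 3*z^2) dx ∧ dz + (-x*(2*y + 3*z)) dy ∧ dz.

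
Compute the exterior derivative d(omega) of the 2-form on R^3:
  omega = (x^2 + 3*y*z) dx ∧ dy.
d(omega) = (3*y) dx ∧ dy ∧ dz

For a 2-form omega = sum_{i<j} g_{ij} dx_i ∧ dx_j, the exterior derivative is
  d(omega) = sum_{i<j} d(g_{ij}) ∧ dx_i ∧ dx_j = sum_{i<j, k} (∂g_{ij}/∂x_k) dx_k ∧ dx_i ∧ dx_j.
Expand each term, using dx_k ∧ dx_i ∧ dx_j = sgn(permutation) dx_{(a)} ∧ dx_{(b)} ∧ dx_{(c)} with (a < b < c) sorted:
  d(x^2 + 3*y*z) includes (∂/∂z)(x^2 + 3*y*z) dz = (3*y) dz, which multiplied by dx ∧ dy gives (3*y) dx ∧ dy ∧ dz
Collecting like 3-forms: d(omega) = (3*y) dx ∧ dy ∧ dz.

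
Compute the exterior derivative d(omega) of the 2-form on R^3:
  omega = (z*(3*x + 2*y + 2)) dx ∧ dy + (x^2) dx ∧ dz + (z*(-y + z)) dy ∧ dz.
d(omega) = (3*x + 2*y + 2) dx ∧ dy ∧ dz

For a 2-form omega = sum_{i<j} g_{ij} dx_i ∧ dx_j, the exterior derivative is
  d(omega) = sum_{i<j} d(g_{ij}) ∧ dx_i ∧ dx_j = sum_{i<j, k} (∂g_{ij}/∂x_k) dx_k ∧ dx_i ∧ dx_j.
Expand each term, using dx_k ∧ dx_i ∧ dx_j = sgn(permutation) dx_{(a)} ∧ dx_{(b)} ∧ dx_{(c)} with (a < b < c) sorted:
  d(z*(3*x + 2*y + 2)) includes (∂/∂z)(z*(3*x + 2*y + 2)) dz = (3*x + 2*y + 2) dz, which multiplied by dx ∧ dy gives (3*x + 2*y + 2) dx ∧ dy ∧ dz
Collecting like 3-forms: d(omega) = (3*x + 2*y + 2) dx ∧ dy ∧ dz.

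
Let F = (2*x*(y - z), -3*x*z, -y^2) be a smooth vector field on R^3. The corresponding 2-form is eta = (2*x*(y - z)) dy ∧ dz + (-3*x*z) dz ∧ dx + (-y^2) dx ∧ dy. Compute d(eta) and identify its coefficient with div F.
d(eta) = (2*y - 2*z) dx ∧ dy ∧ dz; div F = 2*y - 2*z

For a 2-form in R^3 of the form above, applying d gives a 3-form with coefficient ∂P/∂x + ∂Q/∂y + ∂R/∂z:
  ∂P/∂x = 2*y - 2*z
  ∂Q/∂y = 0
  ∂R/∂z = 0
Sum = 2*y - 2*z, which is exactly div F.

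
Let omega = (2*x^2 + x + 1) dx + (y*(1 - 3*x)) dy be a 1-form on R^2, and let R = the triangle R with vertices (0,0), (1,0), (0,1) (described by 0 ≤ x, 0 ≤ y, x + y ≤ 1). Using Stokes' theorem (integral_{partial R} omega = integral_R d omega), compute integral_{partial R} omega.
integral_(partial R) omega = -1/2

Stokes: integral_partial_R omega = integral_R d omega with d omega = (∂Q/∂x - ∂P/∂y) dx ∧ dy.
  ∂Q/∂x = -3*y
  ∂P/∂y = 0
  integrand = ∂Q/∂x - ∂P/∂y = -3*y.
Integrating over R: integral_0^1 integral_0^{1-x} (-3*y) dy dx = -1/2.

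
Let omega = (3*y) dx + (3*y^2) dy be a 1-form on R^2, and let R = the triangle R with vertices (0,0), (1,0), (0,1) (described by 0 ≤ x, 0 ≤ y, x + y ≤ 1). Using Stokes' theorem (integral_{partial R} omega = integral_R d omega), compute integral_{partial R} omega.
integral_(partial R) omega = -3/2

Stokes: integral_partial_R omega = integral_R d omega with d omega = (∂Q/∂x - ∂P/∂y) dx ∧ dy.
  ∂Q/∂x = 0
  ∂P/∂y = 3
  integrand = ∂Q/∂x - ∂P/∂y = -3.
Integrating over R: integral_0^1 integral_0^{1-x} (-3) dy dx = -3/2.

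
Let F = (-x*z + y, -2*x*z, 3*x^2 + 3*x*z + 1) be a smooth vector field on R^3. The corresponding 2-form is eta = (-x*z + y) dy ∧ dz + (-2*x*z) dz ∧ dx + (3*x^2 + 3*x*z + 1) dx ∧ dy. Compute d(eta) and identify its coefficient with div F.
d(eta) = (3*x - z) dx ∧ dy ∧ dz; div F = 3*x - z

For a 2-form in R^3 of the form above, applying d gives a 3-form with coefficient ∂P/∂x + ∂Q/∂y + ∂R/∂z:
  ∂P/∂x = -z
  ∂Q/∂y = 0
  ∂R/∂z = 3*x
Sum = 3*x - z, which is exactly div F.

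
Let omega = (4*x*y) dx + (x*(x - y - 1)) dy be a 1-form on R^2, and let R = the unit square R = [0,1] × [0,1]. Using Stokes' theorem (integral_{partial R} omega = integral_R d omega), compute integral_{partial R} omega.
integral_(partial R) omega = -5/2

Stokes: integral_partial_R omega = integral_R d omega with d omega = (∂Q/∂x - ∂P/∂y) dx ∧ dy.
  ∂Q/∂x = 2*x - y - 1
  ∂P/∂y = 4*x
  integrand = ∂Q/∂x - ∂P/∂y = -2*x - y - 1.
Integrating over R: integral_0^1 integral_0^1 (-2*x - y - 1) dx dy = -5/2.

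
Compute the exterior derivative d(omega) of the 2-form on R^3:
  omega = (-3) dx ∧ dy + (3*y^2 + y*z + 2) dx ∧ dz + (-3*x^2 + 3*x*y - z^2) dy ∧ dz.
d(omega) = (-6*x - 3*y - z) dx ∧ dy ∧ dz

For a 2-form omega = sum_{i<j} g_{ij} dx_i ∧ dx_j, the exterior derivative is
  d(omega) = sum_{i<j} d(g_{ij}) ∧ dx_i ∧ dx_j = sum_{i<j, k} (∂g_{ij}/∂x_k) dx_k ∧ dx_i ∧ dx_j.
Expand each term, using dx_k ∧ dx_i ∧ dx_j = sgn(permutation) dx_{(a)} ∧ dx_{(b)} ∧ dx_{(c)} with (a < b < c) sorted:
  d(3*y^2 + y*z + 2) includes (∂/∂y)(3*y^2 + y*z + 2) dy = (6*y + z) dy, which multiplied by dx ∧ dz gives (-6*y - z) dx ∧ dy ∧ dz
  d(-3*x^2 + 3*x*y - z^2) includes (∂/∂x)(-3*x^2 + 3*x*y - z^2) dx = (-6*x + 3*y) dx, which multiplied by dy ∧ dz gives (-6*x + 3*y) dx ∧ dy ∧ dz
Collecting like 3-forms: d(omega) = (-6*x - 3*y - z) dx ∧ dy ∧ dz.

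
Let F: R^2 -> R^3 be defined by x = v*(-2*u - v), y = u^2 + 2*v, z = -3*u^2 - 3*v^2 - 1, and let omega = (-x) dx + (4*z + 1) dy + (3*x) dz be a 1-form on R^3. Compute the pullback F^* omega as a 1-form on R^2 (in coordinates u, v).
F^* omega = (-24*u^3 + 36*u^2*v - 10*u*v^2 - 6*u - 2*v^3) du + (-4*u^2*v - 24*u^2 + 30*u*v^2 + 16*v^3 - 24*v^2 - 6) dv

Using F^*(f dg) = (f ∘ F) d(g ∘ F), substitute each coordinate x_i by F_i(u, v) in f_i, and replace dx_i by d F_i = (∂F_i/∂u) du + (∂F_i/∂v) dv.
  For the x component: f_1(F) = v*(2*u + v); d F_1 = (-2*v) du + (-2*u - 2*v) dv
  For the y component: f_2(F) = -12*u^2 - 12*v^2 - 3; d F_2 = (2*u) du + (2) dv
  For the z component: f_3(F) = 3*v*(-2*u - v); d F_3 = (-6*u) du + (-6*v) dv
Combining and collecting du, dv coefficients:
  coeff of du: -24*u^3 + 36*u^2*v - 10*u*v^2 - 6*u - 2*v^3
  coeff of dv: -4*u^2*v - 24*u^2 + 30*u*v^2 + 16*v^3 - 24*v^2 - 6
F^* omega = (-24*u^3 + 36*u^2*v - 10*u*v^2 - 6*u - 2*v^3) du + (-4*u^2*v - 24*u^2 + 30*u*v^2 + 16*v^3 - 24*v^2 - 6) dv.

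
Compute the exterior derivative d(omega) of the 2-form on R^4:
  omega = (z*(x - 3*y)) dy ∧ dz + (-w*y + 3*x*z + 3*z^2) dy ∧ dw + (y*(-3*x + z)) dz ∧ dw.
d(omega) = (z) dx ∧ dy ∧ dz + (3*z) dx ∧ dy ∧ dw + (-6*x - 5*z) dy ∧ dz ∧ dw + (-3*y) dx ∧ dz ∧ dw

For a 2-form omega = sum_{i<j} g_{ij} dx_i ∧ dx_j, the exterior derivative is
  d(omega) = sum_{i<j} d(g_{ij}) ∧ dx_i ∧ dx_j = sum_{i<j, k} (∂g_{ij}/∂x_k) dx_k ∧ dx_i ∧ dx_j.
Expand each term, using dx_k ∧ dx_i ∧ dx_j = sgn(permutation) dx_{(a)} ∧ dx_{(b)} ∧ dx_{(c)} with (a < b < c) sorted:
  d(z*(x - 3*y)) includes (∂/∂x)(z*(x - 3*y)) dx = (z) dx, which multiplied by dy ∧ dz gives (z) dx ∧ dy ∧ dz
  d(-w*y + 3*x*z + 3*z^2) includes (∂/∂x)(-w*y + 3*x*z + 3*z^2) dx = (3*z) dx, which multiplied by dy ∧ dw gives (3*z) dx ∧ dy ∧ dw
  d(-w*y + 3*x*z + 3*z^2) includes (∂/∂z)(-w*y + 3*x*z + 3*z^2) dz = (3*x + 6*z) dz, which multiplied by dy ∧ dw gives (-3*x - 6*z) dy ∧ dz ∧ dw
  d(y*(-3*x + z)) includes (∂/∂x)(y*(-3*x + z)) dx = (-3*y) dx, which multiplied by dz ∧ dw gives (-3*y) dx ∧ dz ∧ dw
  d(y*(-3*x + z)) includes (∂/∂y)(y*(-3*x + z)) dy = (-3*x + z) dy, which multiplied by dz ∧ dw gives (-3*x + z) dy ∧ dz ∧ dw
Collecting like 3-forms: d(omega) = (z) dx ∧ dy ∧ dz + (3*z) dx ∧ dy ∧ dw + (-6*x - 5*z) dy ∧ dz ∧ dw + (-3*y) dx ∧ dz ∧ dw.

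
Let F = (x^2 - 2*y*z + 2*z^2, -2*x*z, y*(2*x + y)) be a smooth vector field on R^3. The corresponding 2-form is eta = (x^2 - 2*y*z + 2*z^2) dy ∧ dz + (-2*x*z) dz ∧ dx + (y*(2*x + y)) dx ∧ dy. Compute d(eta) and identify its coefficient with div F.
d(eta) = (2*x) dx ∧ dy ∧ dz; div F = 2*x

For a 2-form in R^3 of the form above, applying d gives a 3-form with coefficient ∂P/∂x + ∂Q/∂y + ∂R/∂z:
  ∂P/∂x = 2*x
  ∂Q/∂y = 0
  ∂R/∂z = 0
Sum = 2*x, which is exactly div F.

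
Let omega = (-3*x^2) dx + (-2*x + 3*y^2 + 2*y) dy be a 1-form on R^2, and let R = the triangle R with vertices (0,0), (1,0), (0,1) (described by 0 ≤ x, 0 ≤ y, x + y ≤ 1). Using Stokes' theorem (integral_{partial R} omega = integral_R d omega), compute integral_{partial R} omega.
integral_(partial R) omega = -1

Stokes: integral_partial_R omega = integral_R d omega with d omega = (∂Q/∂x - ∂P/∂y) dx ∧ dy.
  ∂Q/∂x = -2
  ∂P/∂y = 0
  integrand = ∂Q/∂x - ∂P/∂y = -2.
Integrating over R: integral_0^1 integral_0^{1-x} (-2) dy dx = -1.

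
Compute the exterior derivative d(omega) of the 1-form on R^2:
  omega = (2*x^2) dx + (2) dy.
d(omega) = 0

For a 1-form omega = sum_i f_i dx_i, the exterior derivative is
  d(omega) = sum_{i < j} (∂f_j/∂x_i - ∂f_i/∂x_j) dx_i ∧ dx_j.

Assembling: d(omega) = 0.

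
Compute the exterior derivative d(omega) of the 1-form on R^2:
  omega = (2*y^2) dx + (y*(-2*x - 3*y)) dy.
d(omega) = (-6*y) dx ∧ dy

For a 1-form omega = sum_i f_i dx_i, the exterior derivative is
  d(omega) = sum_{i < j} (∂f_j/∂x_i - ∂f_i/∂x_j) dx_i ∧ dx_j.
  coefficient of dx ∧ dy: ∂f_2/∂x - ∂f_1/∂y = ∂(y*(-2*x - 3*y))/∂x - ∂(2*y^2)/∂y = -6*y
Assembling: d(omega) = (-6*y) dx ∧ dy.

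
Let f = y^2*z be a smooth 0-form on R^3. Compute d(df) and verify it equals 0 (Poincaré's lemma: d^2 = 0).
d(df) = 0

Step 1: df = sum_i (∂f/∂x_i) dx_i = (0) dx + (2*y*z) dy + (y^2) dz.
Step 2: Apply d again. Using the 1-form formula, the coefficient of dx ∧ dy in d(df) is ∂^2 f/∂x ∂y - ∂^2 f/∂y ∂x = (0) - (0) = 0 (equality of mixed partials for smooth f).
Similarly for dx ∧ dz and dy ∧ dz — all coefficients vanish. So d(df) = 0.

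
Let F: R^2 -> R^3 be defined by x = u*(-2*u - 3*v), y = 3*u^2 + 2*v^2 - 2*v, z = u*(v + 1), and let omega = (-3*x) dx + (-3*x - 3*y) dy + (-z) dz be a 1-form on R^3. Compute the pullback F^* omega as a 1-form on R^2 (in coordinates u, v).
F^* omega = (u*(-42*u^2 - 64*v^2 + 34*v - 1)) du + (-18*u^3 - 40*u^2*v + 5*u^2 + 36*u*v^2 - 18*u*v - 24*v^3 + 36*v^2 - 12*v) dv

Using F^*(f dg) = (f ∘ F) d(g ∘ F), substitute each coordinate x_i by F_i(u, v) in f_i, and replace dx_i by d F_i = (∂F_i/∂u) du + (∂F_i/∂v) dv.
  For the x component: f_1(F) = 3*u*(2*u + 3*v); d F_1 = (-4*u - 3*v) du + (-3*u) dv
  For the y component: f_2(F) = -3*u^2 + 9*u*v - 6*v^2 + 6*v; d F_2 = (6*u) du + (4*v - 2) dv
  For the z component: f_3(F) = u*(-v - 1); d F_3 = (v + 1) du + (u) dv
Combining and collecting du, dv coefficients:
  coeff of du: u*(-42*u^2 - 64*v^2 + 34*v - 1)
  coeff of dv: -18*u^3 - 40*u^2*v + 5*u^2 + 36*u*v^2 - 18*u*v - 24*v^3 + 36*v^2 - 12*v
F^* omega = (u*(-42*u^2 - 64*v^2 + 34*v - 1)) du + (-18*u^3 - 40*u^2*v + 5*u^2 + 36*u*v^2 - 18*u*v - 24*v^3 + 36*v^2 - 12*v) dv.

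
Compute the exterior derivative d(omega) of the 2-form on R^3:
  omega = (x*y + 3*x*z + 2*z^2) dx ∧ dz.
d(omega) = (-x) dx ∧ dy ∧ dz

For a 2-form omega = sum_{i<j} g_{ij} dx_i ∧ dx_j, the exterior derivative is
  d(omega) = sum_{i<j} d(g_{ij}) ∧ dx_i ∧ dx_j = sum_{i<j, k} (∂g_{ij}/∂x_k) dx_k ∧ dx_i ∧ dx_j.
Expand each term, using dx_k ∧ dx_i ∧ dx_j = sgn(permutation) dx_{(a)} ∧ dx_{(b)} ∧ dx_{(c)} with (a < b < c) sorted:
  d(x*y + 3*x*z + 2*z^2) includes (∂/∂y)(x*y + 3*x*z + 2*z^2) dy = (x) dy, which multiplied by dx ∧ dz gives (-x) dx ∧ dy ∧ dz
Collecting like 3-forms: d(omega) = (-x) dx ∧ dy ∧ dz.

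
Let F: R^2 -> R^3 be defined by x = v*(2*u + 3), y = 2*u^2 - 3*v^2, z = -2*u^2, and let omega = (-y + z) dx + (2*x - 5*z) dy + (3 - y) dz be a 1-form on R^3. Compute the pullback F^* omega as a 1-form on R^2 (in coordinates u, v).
F^* omega = (48*u^3 + 8*u^2*v - 12*u*v^2 + 24*u*v - 12*u + 6*v^3) du + (-8*u^3 - 60*u^2*v - 12*u^2 - 18*u*v^2 - 27*v^2) dv

Using F^*(f dg) = (f ∘ F) d(g ∘ F), substitute each coordinate x_i by F_i(u, v) in f_i, and replace dx_i by d F_i = (∂F_i/∂u) du + (∂F_i/∂v) dv.
  For the x component: f_1(F) = -4*u^2 + 3*v^2; d F_1 = (2*v) du + (2*u + 3) dv
  For the y component: f_2(F) = 10*u^2 + 4*u*v + 6*v; d F_2 = (4*u) du + (-6*v) dv
  For the z component: f_3(F) = -2*u^2 + 3*v^2 + 3; d F_3 = (-4*u) du + (0) dv
Combining and collecting du, dv coefficients:
  coeff of du: 48*u^3 + 8*u^2*v - 12*u*v^2 + 24*u*v - 12*u + 6*v^3
  coeff of dv: -8*u^3 - 60*u^2*v - 12*u^2 - 18*u*v^2 - 27*v^2
F^* omega = (48*u^3 + 8*u^2*v - 12*u*v^2 + 24*u*v - 12*u + 6*v^3) du + (-8*u^3 - 60*u^2*v - 12*u^2 - 18*u*v^2 - 27*v^2) dv.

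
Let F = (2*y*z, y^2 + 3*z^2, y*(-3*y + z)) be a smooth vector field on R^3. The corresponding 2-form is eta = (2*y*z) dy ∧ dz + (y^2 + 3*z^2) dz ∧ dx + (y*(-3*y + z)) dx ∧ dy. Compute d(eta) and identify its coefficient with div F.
d(eta) = (3*y) dx ∧ dy ∧ dz; div F = 3*y

For a 2-form in R^3 of the form above, applying d gives a 3-form with coefficient ∂P/∂x + ∂Q/∂y + ∂R/∂z:
  ∂P/∂x = 0
  ∂Q/∂y = 2*y
  ∂R/∂z = y
Sum = 3*y, which is exactly div F.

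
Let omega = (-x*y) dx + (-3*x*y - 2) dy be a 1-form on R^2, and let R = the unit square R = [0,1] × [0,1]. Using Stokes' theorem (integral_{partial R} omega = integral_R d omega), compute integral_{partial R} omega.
integral_(partial R) omega = -1

Stokes: integral_partial_R omega = integral_R d omega with d omega = (∂Q/∂x - ∂P/∂y) dx ∧ dy.
  ∂Q/∂x = -3*y
  ∂P/∂y = -x
  integrand = ∂Q/∂x - ∂P/∂y = x - 3*y.
Integrating over R: integral_0^1 integral_0^1 (x - 3*y) dx dy = -1.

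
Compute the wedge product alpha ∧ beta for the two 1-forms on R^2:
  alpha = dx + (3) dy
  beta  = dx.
alpha ∧ beta = (-3) dx ∧ dy

Distribute the wedge, using dx_i ∧ dx_j = -dx_j ∧ dx_i and dx_i ∧ dx_i = 0. For each pair (i, j) with i < j, the coefficient of dx_i ∧ dx_j in alpha ∧ beta is (alpha_i * beta_j - alpha_j * beta_i). Collecting: alpha ∧ beta = (-3) dx ∧ dy.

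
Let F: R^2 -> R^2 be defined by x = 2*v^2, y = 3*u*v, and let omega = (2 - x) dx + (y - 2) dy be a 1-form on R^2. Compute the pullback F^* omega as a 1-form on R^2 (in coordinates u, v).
F^* omega = (3*v*(3*u*v - 2)) du + (9*u^2*v - 6*u - 8*v^3 + 8*v) dv

Using F^*(f dg) = (f ∘ F) d(g ∘ F), substitute each coordinate x_i by F_i(u, v) in f_i, and replace dx_i by d F_i = (∂F_i/∂u) du + (∂F_i/∂v) dv.
  For the x component: f_1(F) = 2 - 2*v^2; d F_1 = (0) du + (4*v) dv
  For the y component: f_2(F) = 3*u*v - 2; d F_2 = (3*v) du + (3*u) dv
Combining and collecting du, dv coefficients:
  coeff of du: 3*v*(3*u*v - 2)
  coeff of dv: 9*u^2*v - 6*u - 8*v^3 + 8*v
F^* omega = (3*v*(3*u*v - 2)) du + (9*u^2*v - 6*u - 8*v^3 + 8*v) dv.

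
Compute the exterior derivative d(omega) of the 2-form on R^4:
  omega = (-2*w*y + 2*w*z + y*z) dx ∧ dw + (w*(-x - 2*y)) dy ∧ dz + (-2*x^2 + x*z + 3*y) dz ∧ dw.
d(omega) = (2*w - z) dx ∧ dy ∧ dw + (-2*w - 4*x - y + z) dx ∧ dz ∧ dw + (-w) dx ∧ dy ∧ dz + (-x - 2*y + 3) dy ∧ dz ∧ dw

For a 2-form omega = sum_{i<j} g_{ij} dx_i ∧ dx_j, the exterior derivative is
  d(omega) = sum_{i<j} d(g_{ij}) ∧ dx_i ∧ dx_j = sum_{i<j, k} (∂g_{ij}/∂x_k) dx_k ∧ dx_i ∧ dx_j.
Expand each term, using dx_k ∧ dx_i ∧ dx_j = sgn(permutation) dx_{(a)} ∧ dx_{(b)} ∧ dx_{(c)} with (a < b < c) sorted:
  d(-2*w*y + 2*w*z + y*z) includes (∂/∂y)(-2*w*y + 2*w*z + y*z) dy = (-2*w + z) dy, which multiplied by dx ∧ dw gives (2*w - z) dx ∧ dy ∧ dw
  d(-2*w*y + 2*w*z + y*z) includes (∂/∂z)(-2*w*y + 2*w*z + y*z) dz = (2*w + y) dz, which multiplied by dx ∧ dw gives (-2*w - y) dx ∧ dz ∧ dw
  d(w*(-x - 2*y)) includes (∂/∂x)(w*(-x - 2*y)) dx = (-w) dx, which multiplied by dy ∧ dz gives (-w) dx ∧ dy ∧ dz
  d(w*(-x - 2*y)) includes (∂/∂w)(w*(-x - 2*y)) dw = (-x - 2*y) dw, which multiplied by dy ∧ dz gives (-x - 2*y) dy ∧ dz ∧ dw
  d(-2*x^2 + x*z + 3*y) includes (∂/∂x)(-2*x^2 + x*z + 3*y) dx = (-4*x + z) dx, which multiplied by dz ∧ dw gives (-4*x + z) dx ∧ dz ∧ dw
  d(-2*x^2 + x*z + 3*y) includes (∂/∂y)(-2*x^2 + x*z + 3*y) dy = (3) dy, which multiplied by dz ∧ dw gives (3) dy ∧ dz ∧ dw
Collecting like 3-forms: d(omega) = (2*w - z) dx ∧ dy ∧ dw + (-2*w - 4*x - y + z) dx ∧ dz ∧ dw + (-w) dx ∧ dy ∧ dz + (-x - 2*y + 3) dy ∧ dz ∧ dw.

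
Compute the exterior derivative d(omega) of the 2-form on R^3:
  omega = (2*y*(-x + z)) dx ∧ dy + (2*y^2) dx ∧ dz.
d(omega) = (-2*y) dx ∧ dy ∧ dz

For a 2-form omega = sum_{i<j} g_{ij} dx_i ∧ dx_j, the exterior derivative is
  d(omega) = sum_{i<j} d(g_{ij}) ∧ dx_i ∧ dx_j = sum_{i<j, k} (∂g_{ij}/∂x_k) dx_k ∧ dx_i ∧ dx_j.
Expand each term, using dx_k ∧ dx_i ∧ dx_j = sgn(permutation) dx_{(a)} ∧ dx_{(b)} ∧ dx_{(c)} with (a < b < c) sorted:
  d(2*y*(-x + z)) includes (∂/∂z)(2*y*(-x + z)) dz = (2*y) dz, which multiplied by dx ∧ dy gives (2*y) dx ∧ dy ∧ dz
  d(2*y^2) includes (∂/∂y)(2*y^2) dy = (4*y) dy, which multiplied by dx ∧ dz gives (-4*y) dx ∧ dy ∧ dz
Collecting like 3-forms: d(omega) = (-2*y) dx ∧ dy ∧ dz.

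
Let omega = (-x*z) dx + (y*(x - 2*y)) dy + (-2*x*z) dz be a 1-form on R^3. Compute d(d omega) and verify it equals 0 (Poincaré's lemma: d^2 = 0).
d(d omega) = 0

Step 1: d omega = sum_{i<j} (∂f_j/∂x_i - ∂f_i/∂x_j) dx_i ∧ dx_j:
  coeff of dx ∧ dy: y
  coeff of dx ∧ dz: x - 2*z
  coeff of dy ∧ dz: 0
Step 2: Apply d again to each 2-form coefficient. The only possible 3-form in R^3 is dx ∧ dy ∧ dz, with coefficient
  ∂(coeff of dy∧dz)/∂x - ∂(coeff of dx∧dz)/∂y + ∂(coeff of dx∧dy)/∂z
  = ∂/∂x (0) - ∂/∂y (x - 2*z) + ∂/∂z (y).
Each of these terms simplifies to sums of mixed partials that cancel in pairs. The result is 0 (by equality of mixed partials for smooth functions — Schwarz / Clairaut).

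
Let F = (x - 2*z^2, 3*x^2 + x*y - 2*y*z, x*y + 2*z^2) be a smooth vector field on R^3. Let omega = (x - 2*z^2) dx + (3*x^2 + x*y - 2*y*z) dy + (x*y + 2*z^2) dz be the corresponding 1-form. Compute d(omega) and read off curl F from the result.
d(omega) = (x + 2*y) dy ∧ dz + (-y - 4*z) dz ∧ dx + (6*x + y) dx ∧ dy; curl F = (x + 2*y, -y - 4*z, 6*x + y)

d omega = sum_{i<j} (∂f_j/∂x_i - ∂f_i/∂x_j) dx_i ∧ dx_j. Under the identification (dy ∧ dz, dz ∧ dx, dx ∧ dy) ↔ (e_x, e_y, e_z), the coefficients are exactly the components of curl F. Compute:
  ∂R/∂y - ∂Q/∂z = (x) - (-2*y) = x + 2*y
  ∂P/∂z - ∂R/∂x = (-4*z) - (y) = -y - 4*z
  ∂Q/∂x - ∂P/∂y = (6*x + y) - (0) = 6*x + y.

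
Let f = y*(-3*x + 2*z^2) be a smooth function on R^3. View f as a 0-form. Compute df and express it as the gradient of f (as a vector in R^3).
df = (-3*y) dx + (-3*x + 2*z^2) dy + (4*y*z) dz; grad f = (-3*y, -3*x + 2*z^2, 4*y*z)

For a 0-form f, d f = (∂f/∂x) dx + (∂f/∂y) dy + (∂f/∂z) dz. The components of the vector representation are exactly the entries of grad f in Cartesian coordinates:
  ∂f/∂x = -3*y
  ∂f/∂y = -3*x + 2*z^2
  ∂f/∂z = 4*y*z.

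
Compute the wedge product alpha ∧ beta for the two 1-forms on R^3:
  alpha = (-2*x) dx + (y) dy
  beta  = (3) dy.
alpha ∧ beta = (-6*x) dx ∧ dy

Distribute the wedge, using dx_i ∧ dx_j = -dx_j ∧ dx_i and dx_i ∧ dx_i = 0. For each pair (i, j) with i < j, the coefficient of dx_i ∧ dx_j in alpha ∧ beta is (alpha_i * beta_j - alpha_j * beta_i). Collecting: alpha ∧ beta = (-6*x) dx ∧ dy.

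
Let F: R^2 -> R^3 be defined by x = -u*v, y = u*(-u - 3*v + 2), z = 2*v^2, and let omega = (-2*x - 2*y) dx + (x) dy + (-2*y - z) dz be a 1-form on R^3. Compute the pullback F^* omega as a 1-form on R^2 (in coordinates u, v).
F^* omega = (u*v*(2 - 5*v)) du + (-2*u^3 + 3*u^2*v + 4*u^2 + 24*u*v^2 - 16*u*v - 8*v^3) dv

Using F^*(f dg) = (f ∘ F) d(g ∘ F), substitute each coordinate x_i by F_i(u, v) in f_i, and replace dx_i by d F_i = (∂F_i/∂u) du + (∂F_i/∂v) dv.
  For the x component: f_1(F) = 2*u*(u + 4*v - 2); d F_1 = (-v) du + (-u) dv
  For the y component: f_2(F) = -u*v; d F_2 = (-2*u - 3*v + 2) du + (-3*u) dv
  For the z component: f_3(F) = 2*u^2 + 6*u*v - 4*u - 2*v^2; d F_3 = (0) du + (4*v) dv
Combining and collecting du, dv coefficients:
  coeff of du: u*v*(2 - 5*v)
  coeff of dv: -2*u^3 + 3*u^2*v + 4*u^2 + 24*u*v^2 - 16*u*v - 8*v^3
F^* omega = (u*v*(2 - 5*v)) du + (-2*u^3 + 3*u^2*v + 4*u^2 + 24*u*v^2 - 16*u*v - 8*v^3) dv.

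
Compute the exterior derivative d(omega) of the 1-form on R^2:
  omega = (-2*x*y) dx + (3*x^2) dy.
d(omega) = (8*x) dx ∧ dy

For a 1-form omega = sum_i f_i dx_i, the exterior derivative is
  d(omega) = sum_{i < j} (∂f_j/∂x_i - ∂f_i/∂x_j) dx_i ∧ dx_j.
  coefficient of dx ∧ dy: ∂f_2/∂x - ∂f_1/∂y = ∂(3*x^2)/∂x - ∂(-2*x*y)/∂y = 8*x
Assembling: d(omega) = (8*x) dx ∧ dy.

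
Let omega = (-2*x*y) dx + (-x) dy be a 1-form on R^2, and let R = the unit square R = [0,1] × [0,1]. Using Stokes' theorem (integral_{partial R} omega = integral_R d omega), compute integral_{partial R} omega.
integral_(partial R) omega = 0

Stokes: integral_partial_R omega = integral_R d omega with d omega = (∂Q/∂x - ∂P/∂y) dx ∧ dy.
  ∂Q/∂x = -1
  ∂P/∂y = -2*x
  integrand = ∂Q/∂x - ∂P/∂y = 2*x - 1.
Integrating over R: integral_0^1 integral_0^1 (2*x - 1) dx dy = 0.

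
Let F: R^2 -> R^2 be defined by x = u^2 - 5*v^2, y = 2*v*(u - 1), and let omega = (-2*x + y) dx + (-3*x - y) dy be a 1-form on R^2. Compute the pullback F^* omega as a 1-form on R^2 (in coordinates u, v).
F^* omega = (-4*u^3 - 2*u^2*v + 16*u*v^2 - 4*u*v + 30*v^3 + 4*v^2) du + (-6*u^3 + 16*u^2*v + 6*u^2 + 10*u*v^2 + 8*u*v - 100*v^3 - 10*v^2 - 4*v) dv

Using F^*(f dg) = (f ∘ F) d(g ∘ F), substitute each coordinate x_i by F_i(u, v) in f_i, and replace dx_i by d F_i = (∂F_i/∂u) du + (∂F_i/∂v) dv.
  For the x component: f_1(F) = -2*u^2 + 2*u*v + 10*v^2 - 2*v; d F_1 = (2*u) du + (-10*v) dv
  For the y component: f_2(F) = -3*u^2 - 2*u*v + 15*v^2 + 2*v; d F_2 = (2*v) du + (2*u - 2) dv
Combining and collecting du, dv coefficients:
  coeff of du: -4*u^3 - 2*u^2*v + 16*u*v^2 - 4*u*v + 30*v^3 + 4*v^2
  coeff of dv: -6*u^3 + 16*u^2*v + 6*u^2 + 10*u*v^2 + 8*u*v - 100*v^3 - 10*v^2 - 4*v
F^* omega = (-4*u^3 - 2*u^2*v + 16*u*v^2 - 4*u*v + 30*v^3 + 4*v^2) du + (-6*u^3 + 16*u^2*v + 6*u^2 + 10*u*v^2 + 8*u*v - 100*v^3 - 10*v^2 - 4*v) dv.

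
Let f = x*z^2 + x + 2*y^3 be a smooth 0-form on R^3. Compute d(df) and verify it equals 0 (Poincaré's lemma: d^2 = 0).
d(df) = 0

Step 1: df = sum_i (∂f/∂x_i) dx_i = (z^2 + 1) dx + (6*y^2) dy + (2*x*z) dz.
Step 2: Apply d again. Using the 1-form formula, the coefficient of dx ∧ dy in d(df) is ∂^2 f/∂x ∂y - ∂^2 f/∂y ∂x = (0) - (0) = 0 (equality of mixed partials for smooth f).
Similarly for dx ∧ dz and dy ∧ dz — all coefficients vanish. So d(df) = 0.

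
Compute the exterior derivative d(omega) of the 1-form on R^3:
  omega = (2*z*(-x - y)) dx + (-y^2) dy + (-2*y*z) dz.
d(omega) = (2*z) dx ∧ dy + (2*x + 2*y) dx ∧ dz + (-2*z) dy ∧ dz

For a 1-form omega = sum_i f_i dx_i, the exterior derivative is
  d(omega) = sum_{i < j} (∂f_j/∂x_i - ∂f_i/∂x_j) dx_i ∧ dx_j.
  coefficient of dx ∧ dy: ∂f_2/∂x - ∂f_1/∂y = ∂(-y^2)/∂x - ∂(2*z*(-x - y))/∂y = 2*z
  coefficient of dx ∧ dz: ∂f_3/∂x - ∂f_1/∂z = ∂(-2*y*z)/∂x - ∂(2*z*(-x - y))/∂z = 2*x + 2*y
  coefficient of dy ∧ dz: ∂f_3/∂y - ∂f_2/∂z = ∂(-2*y*z)/∂y - ∂(-y^2)/∂z = -2*z
Assembling: d(omega) = (2*z) dx ∧ dy + (2*x + 2*y) dx ∧ dz + (-2*z) dy ∧ dz.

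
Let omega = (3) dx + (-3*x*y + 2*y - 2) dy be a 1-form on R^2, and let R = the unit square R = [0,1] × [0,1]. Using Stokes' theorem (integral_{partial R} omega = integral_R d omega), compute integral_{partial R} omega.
integral_(partial R) omega = -3/2

Stokes: integral_partial_R omega = integral_R d omega with d omega = (∂Q/∂x - ∂P/∂y) dx ∧ dy.
  ∂Q/∂x = -3*y
  ∂P/∂y = 0
  integrand = ∂Q/∂x - ∂P/∂y = -3*y.
Integrating over R: integral_0^1 integral_0^1 (-3*y) dx dy = -3/2.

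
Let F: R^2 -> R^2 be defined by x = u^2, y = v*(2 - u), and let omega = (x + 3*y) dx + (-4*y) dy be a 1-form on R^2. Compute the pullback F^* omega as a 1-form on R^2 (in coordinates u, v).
F^* omega = (2*u^3 - 6*u^2*v - 4*u*v^2 + 12*u*v + 8*v^2) du + (4*v*(-u^2 + 4*u - 4)) dv

Using F^*(f dg) = (f ∘ F) d(g ∘ F), substitute each coordinate x_i by F_i(u, v) in f_i, and replace dx_i by d F_i = (∂F_i/∂u) du + (∂F_i/∂v) dv.
  For the x component: f_1(F) = u^2 - 3*u*v + 6*v; d F_1 = (2*u) du + (0) dv
  For the y component: f_2(F) = 4*v*(u - 2); d F_2 = (-v) du + (2 - u) dv
Combining and collecting du, dv coefficients:
  coeff of du: 2*u^3 - 6*u^2*v - 4*u*v^2 + 12*u*v + 8*v^2
  coeff of dv: 4*v*(-u^2 + 4*u - 4)
F^* omega = (2*u^3 - 6*u^2*v - 4*u*v^2 + 12*u*v + 8*v^2) du + (4*v*(-u^2 + 4*u - 4)) dv.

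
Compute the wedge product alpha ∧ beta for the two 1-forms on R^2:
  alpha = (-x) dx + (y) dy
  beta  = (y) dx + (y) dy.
alpha ∧ beta = (-y*(x + y)) dx ∧ dy

Distribute the wedge, using dx_i ∧ dx_j = -dx_j ∧ dx_i and dx_i ∧ dx_i = 0. For each pair (i, j) with i < j, the coefficient of dx_i ∧ dx_j in alpha ∧ beta is (alpha_i * beta_j - alpha_j * beta_i). Collecting: alpha ∧ beta = (-y*(x + y)) dx ∧ dy.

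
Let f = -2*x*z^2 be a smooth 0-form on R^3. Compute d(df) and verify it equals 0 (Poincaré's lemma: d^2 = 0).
d(df) = 0

Step 1: df = sum_i (∂f/∂x_i) dx_i = (-2*z^2) dx + (0) dy + (-4*x*z) dz.
Step 2: Apply d again. Using the 1-form formula, the coefficient of dx ∧ dy in d(df) is ∂^2 f/∂x ∂y - ∂^2 f/∂y ∂x = (0) - (0) = 0 (equality of mixed partials for smooth f).
Similarly for dx ∧ dz and dy ∧ dz — all coefficients vanish. So d(df) = 0.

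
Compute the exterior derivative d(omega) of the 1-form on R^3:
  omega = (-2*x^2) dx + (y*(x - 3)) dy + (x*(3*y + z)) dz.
d(omega) = (y) dx ∧ dy + (3*y + z) dx ∧ dz + (3*x) dy ∧ dz

For a 1-form omega = sum_i f_i dx_i, the exterior derivative is
  d(omega) = sum_{i < j} (∂f_j/∂x_i - ∂f_i/∂x_j) dx_i ∧ dx_j.
  coefficient of dx ∧ dy: ∂f_2/∂x - ∂f_1/∂y = ∂(y*(x - 3))/∂x - ∂(-2*x^2)/∂y = y
  coefficient of dx ∧ dz: ∂f_3/∂x - ∂f_1/∂z = ∂(x*(3*y + z))/∂x - ∂(-2*x^2)/∂z = 3*y + z
  coefficient of dy ∧ dz: ∂f_3/∂y - ∂f_2/∂z = ∂(x*(3*y + z))/∂y - ∂(y*(x - 3))/∂z = 3*x
Assembling: d(omega) = (y) dx ∧ dy + (3*y + z) dx ∧ dz + (3*x) dy ∧ dz.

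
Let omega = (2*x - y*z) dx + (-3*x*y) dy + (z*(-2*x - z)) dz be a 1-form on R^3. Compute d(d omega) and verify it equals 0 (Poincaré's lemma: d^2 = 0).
d(d omega) = 0

Step 1: d omega = sum_{i<j} (∂f_j/∂x_i - ∂f_i/∂x_j) dx_i ∧ dx_j:
  coeff of dx ∧ dy: -3*y + z
  coeff of dx ∧ dz: y - 2*z
  coeff of dy ∧ dz: 0
Step 2: Apply d again to each 2-form coefficient. The only possible 3-form in R^3 is dx ∧ dy ∧ dz, with coefficient
  ∂(coeff of dy∧dz)/∂x - ∂(coeff of dx∧dz)/∂y + ∂(coeff of dx∧dy)/∂z
  = ∂/∂x (0) - ∂/∂y (y - 2*z) + ∂/∂z (-3*y + z).
Each of these terms simplifies to sums of mixed partials that cancel in pairs. The result is 0 (by equality of mixed partials for smooth functions — Schwarz / Clairaut).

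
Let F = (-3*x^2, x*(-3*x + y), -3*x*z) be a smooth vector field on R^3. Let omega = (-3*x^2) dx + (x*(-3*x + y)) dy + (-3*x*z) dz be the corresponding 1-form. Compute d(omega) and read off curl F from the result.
d(omega) = (0) dy ∧ dz + (3*z) dz ∧ dx + (-6*x + y) dx ∧ dy; curl F = (0, 3*z, -6*x + y)

d omega = sum_{i<j} (∂f_j/∂x_i - ∂f_i/∂x_j) dx_i ∧ dx_j. Under the identification (dy ∧ dz, dz ∧ dx, dx ∧ dy) ↔ (e_x, e_y, e_z), the coefficients are exactly the components of curl F. Compute:
  ∂R/∂y - ∂Q/∂z = (0) - (0) = 0
  ∂P/∂z - ∂R/∂x = (0) - (-3*z) = 3*z
  ∂Q/∂x - ∂P/∂y = (-6*x + y) - (0) = -6*x + y.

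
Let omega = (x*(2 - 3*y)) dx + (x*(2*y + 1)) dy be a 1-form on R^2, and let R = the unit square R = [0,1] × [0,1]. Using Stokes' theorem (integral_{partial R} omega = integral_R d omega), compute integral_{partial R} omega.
integral_(partial R) omega = 7/2

Stokes: integral_partial_R omega = integral_R d omega with d omega = (∂Q/∂x - ∂P/∂y) dx ∧ dy.
  ∂Q/∂x = 2*y + 1
  ∂P/∂y = -3*x
  integrand = ∂Q/∂x - ∂P/∂y = 3*x + 2*y + 1.
Integrating over R: integral_0^1 integral_0^1 (3*x + 2*y + 1) dx dy = 7/2.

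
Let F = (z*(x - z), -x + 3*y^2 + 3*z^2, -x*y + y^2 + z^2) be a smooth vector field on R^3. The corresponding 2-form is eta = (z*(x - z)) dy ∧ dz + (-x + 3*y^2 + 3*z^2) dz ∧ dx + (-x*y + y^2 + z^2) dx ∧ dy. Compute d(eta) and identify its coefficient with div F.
d(eta) = (6*y + 3*z) dx ∧ dy ∧ dz; div F = 6*y + 3*z

For a 2-form in R^3 of the form above, applying d gives a 3-form with coefficient ∂P/∂x + ∂Q/∂y + ∂R/∂z:
  ∂P/∂x = z
  ∂Q/∂y = 6*y
  ∂R/∂z = 2*z
Sum = 6*y + 3*z, which is exactly div F.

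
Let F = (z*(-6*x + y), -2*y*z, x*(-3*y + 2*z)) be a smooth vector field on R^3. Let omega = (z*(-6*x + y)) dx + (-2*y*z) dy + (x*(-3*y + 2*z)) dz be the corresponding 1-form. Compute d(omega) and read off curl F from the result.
d(omega) = (-3*x + 2*y) dy ∧ dz + (-6*x + 4*y - 2*z) dz ∧ dx + (-z) dx ∧ dy; curl F = (-3*x + 2*y, -6*x + 4*y - 2*z, -z)

d omega = sum_{i<j} (∂f_j/∂x_i - ∂f_i/∂x_j) dx_i ∧ dx_j. Under the identification (dy ∧ dz, dz ∧ dx, dx ∧ dy) ↔ (e_x, e_y, e_z), the coefficients are exactly the components of curl F. Compute:
  ∂R/∂y - ∂Q/∂z = (-3*x) - (-2*y) = -3*x + 2*y
  ∂P/∂z - ∂R/∂x = (-6*x + y) - (-3*y + 2*z) = -6*x + 4*y - 2*z
  ∂Q/∂x - ∂P/∂y = (0) - (z) = -z.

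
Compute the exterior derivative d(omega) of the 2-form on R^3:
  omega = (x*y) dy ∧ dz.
d(omega) = (y) dx ∧ dy ∧ dz

For a 2-form omega = sum_{i<j} g_{ij} dx_i ∧ dx_j, the exterior derivative is
  d(omega) = sum_{i<j} d(g_{ij}) ∧ dx_i ∧ dx_j = sum_{i<j, k} (∂g_{ij}/∂x_k) dx_k ∧ dx_i ∧ dx_j.
Expand each term, using dx_k ∧ dx_i ∧ dx_j = sgn(permutation) dx_{(a)} ∧ dx_{(b)} ∧ dx_{(c)} with (a < b < c) sorted:
  d(x*y) includes (∂/∂x)(x*y) dx = (y) dx, which multiplied by dy ∧ dz gives (y) dx ∧ dy ∧ dz
Collecting like 3-forms: d(omega) = (y) dx ∧ dy ∧ dz.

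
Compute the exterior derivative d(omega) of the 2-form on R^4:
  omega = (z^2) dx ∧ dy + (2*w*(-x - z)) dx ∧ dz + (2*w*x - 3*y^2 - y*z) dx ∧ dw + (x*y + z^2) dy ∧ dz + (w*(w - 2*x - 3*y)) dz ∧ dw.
d(omega) = (y + 2*z) dx ∧ dy ∧ dz + (-2*w - 2*x + y - 2*z) dx ∧ dz ∧ dw + (6*y + z) dx ∧ dy ∧ dw + (-3*w) dy ∧ dz ∧ dw

For a 2-form omega = sum_{i<j} g_{ij} dx_i ∧ dx_j, the exterior derivative is
  d(omega) = sum_{i<j} d(g_{ij}) ∧ dx_i ∧ dx_j = sum_{i<j, k} (∂g_{ij}/∂x_k) dx_k ∧ dx_i ∧ dx_j.
Expand each term, using dx_k ∧ dx_i ∧ dx_j = sgn(permutation) dx_{(a)} ∧ dx_{(b)} ∧ dx_{(c)} with (a < b < c) sorted:
  d(z^2) includes (∂/∂z)(z^2) dz = (2*z) dz, which multiplied by dx ∧ dy gives (2*z) dx ∧ dy ∧ dz
  d(2*w*(-x - z)) includes (∂/∂w)(2*w*(-x - z)) dw = (-2*x - 2*z) dw, which multiplied by dx ∧ dz gives (-2*x - 2*z) dx ∧ dz ∧ dw
  d(2*w*x - 3*y^2 - y*z) includes (∂/∂y)(2*w*x - 3*y^2 - y*z) dy = (-6*y - z) dy, which multiplied by dx ∧ dw gives (6*y + z) dx ∧ dy ∧ dw
  d(2*w*x - 3*y^2 - y*z) includes (∂/∂z)(2*w*x - 3*y^2 - y*z) dz = (-y) dz, which multiplied by dx ∧ dw gives (y) dx ∧ dz ∧ dw
  d(x*y + z^2) includes (∂/∂x)(x*y + z^2) dx = (y) dx, which multiplied by dy ∧ dz gives (y) dx ∧ dy ∧ dz
  d(w*(w - 2*x - 3*y)) includes (∂/∂x)(w*(w - 2*x - 3*y)) dx = (-2*w) dx, which multiplied by dz ∧ dw gives (-2*w) dx ∧ dz ∧ dw
  d(w*(w - 2*x - 3*y)) includes (∂/∂y)(w*(w - 2*x - 3*y)) dy = (-3*w) dy, which multiplied by dz ∧ dw gives (-3*w) dy ∧ dz ∧ dw
Collecting like 3-forms: d(omega) = (y + 2*z) dx ∧ dy ∧ dz + (-2*w - 2*x + y - 2*z) dx ∧ dz ∧ dw + (6*y + z) dx ∧ dy ∧ dw + (-3*w) dy ∧ dz ∧ dw.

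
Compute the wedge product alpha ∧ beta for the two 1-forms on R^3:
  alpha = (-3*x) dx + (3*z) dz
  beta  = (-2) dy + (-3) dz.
alpha ∧ beta = (6*x) dx ∧ dy + (9*x) dx ∧ dz + (6*z) dy ∧ dz

Distribute the wedge, using dx_i ∧ dx_j = -dx_j ∧ dx_i and dx_i ∧ dx_i = 0. For each pair (i, j) with i < j, the coefficient of dx_i ∧ dx_j in alpha ∧ beta is (alpha_i * beta_j - alpha_j * beta_i). Collecting: alpha ∧ beta = (6*x) dx ∧ dy + (9*x) dx ∧ dz + (6*z) dy ∧ dz.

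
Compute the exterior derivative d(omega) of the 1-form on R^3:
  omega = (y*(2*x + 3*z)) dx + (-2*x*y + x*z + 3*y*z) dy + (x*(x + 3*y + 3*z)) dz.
d(omega) = (-2*x - 2*y - 2*z) dx ∧ dy + (2*x + 3*z) dx ∧ dz + (2*x - 3*y) dy ∧ dz

For a 1-form omega = sum_i f_i dx_i, the exterior derivative is
  d(omega) = sum_{i < j} (∂f_j/∂x_i - ∂f_i/∂x_j) dx_i ∧ dx_j.
  coefficient of dx ∧ dy: ∂f_2/∂x - ∂f_1/∂y = ∂(-2*x*y + x*z + 3*y*z)/∂x - ∂(y*(2*x + 3*z))/∂y = -2*x - 2*y - 2*z
  coefficient of dx ∧ dz: ∂f_3/∂x - ∂f_1/∂z = ∂(x*(x + 3*y + 3*z))/∂x - ∂(y*(2*x + 3*z))/∂z = 2*x + 3*z
  coefficient of dy ∧ dz: ∂f_3/∂y - ∂f_2/∂z = ∂(x*(x + 3*y + 3*z))/∂y - ∂(-2*x*y + x*z + 3*y*z)/∂z = 2*x - 3*y
Assembling: d(omega) = (-2*x - 2*y - 2*z) dx ∧ dy + (2*x + 3*z) dx ∧ dz + (2*x - 3*y) dy ∧ dz.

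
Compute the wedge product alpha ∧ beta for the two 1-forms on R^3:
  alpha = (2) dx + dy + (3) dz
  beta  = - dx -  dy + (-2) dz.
alpha ∧ beta = (-1) dx ∧ dy + (-1) dx ∧ dz + (1) dy ∧ dz

Distribute the wedge, using dx_i ∧ dx_j = -dx_j ∧ dx_i and dx_i ∧ dx_i = 0. For each pair (i, j) with i < j, the coefficient of dx_i ∧ dx_j in alpha ∧ beta is (alpha_i * beta_j - alpha_j * beta_i). Collecting: alpha ∧ beta = (-1) dx ∧ dy + (-1) dx ∧ dz + (1) dy ∧ dz.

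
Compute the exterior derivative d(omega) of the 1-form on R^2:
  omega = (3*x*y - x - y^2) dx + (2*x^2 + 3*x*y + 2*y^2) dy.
d(omega) = (x + 5*y) dx ∧ dy

For a 1-form omega = sum_i f_i dx_i, the exterior derivative is
  d(omega) = sum_{i < j} (∂f_j/∂x_i - ∂f_i/∂x_j) dx_i ∧ dx_j.
  coefficient of dx ∧ dy: ∂f_2/∂x - ∂f_1/∂y = ∂(2*x^2 + 3*x*y + 2*y^2)/∂x - ∂(3*x*y - x - y^2)/∂y = x + 5*y
Assembling: d(omega) = (x + 5*y) dx ∧ dy.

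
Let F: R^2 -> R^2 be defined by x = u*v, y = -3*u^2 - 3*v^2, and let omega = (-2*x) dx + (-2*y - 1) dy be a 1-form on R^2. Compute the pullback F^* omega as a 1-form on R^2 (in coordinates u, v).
F^* omega = (2*u*(-18*u^2 - 19*v^2 + 3)) du + (2*v*(-19*u^2 - 18*v^2 + 3)) dv

Using F^*(f dg) = (f ∘ F) d(g ∘ F), substitute each coordinate x_i by F_i(u, v) in f_i, and replace dx_i by d F_i = (∂F_i/∂u) du + (∂F_i/∂v) dv.
  For the x component: f_1(F) = -2*u*v; d F_1 = (v) du + (u) dv
  For the y component: f_2(F) = 6*u^2 + 6*v^2 - 1; d F_2 = (-6*u) du + (-6*v) dv
Combining and collecting du, dv coefficients:
  coeff of du: 2*u*(-18*u^2 - 19*v^2 + 3)
  coeff of dv: 2*v*(-19*u^2 - 18*v^2 + 3)
F^* omega = (2*u*(-18*u^2 - 19*v^2 + 3)) du + (2*v*(-19*u^2 - 18*v^2 + 3)) dv.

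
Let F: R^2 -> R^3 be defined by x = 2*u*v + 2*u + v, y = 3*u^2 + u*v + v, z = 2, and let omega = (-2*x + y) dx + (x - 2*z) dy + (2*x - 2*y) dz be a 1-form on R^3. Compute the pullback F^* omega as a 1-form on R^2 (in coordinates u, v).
F^* omega = (18*u^2*v + 18*u^2 - 4*u*v^2 - 6*u*v - 32*u - v^2 - 6*v) du + (6*u^3 - 4*u^2*v - 3*u^2 - 2*u*v - 6*u - 4) dv

Using F^*(f dg) = (f ∘ F) d(g ∘ F), substitute each coordinate x_i by F_i(u, v) in f_i, and replace dx_i by d F_i = (∂F_i/∂u) du + (∂F_i/∂v) dv.
  For the x component: f_1(F) = 3*u^2 - 3*u*v - 4*u - v; d F_1 = (2*v + 2) du + (2*u + 1) dv
  For the y component: f_2(F) = 2*u*v + 2*u + v - 4; d F_2 = (6*u + v) du + (u + 1) dv
  For the z component: f_3(F) = 2*u*(-3*u + v + 2); d F_3 = (0) du + (0) dv
Combining and collecting du, dv coefficients:
  coeff of du: 18*u^2*v + 18*u^2 - 4*u*v^2 - 6*u*v - 32*u - v^2 - 6*v
  coeff of dv: 6*u^3 - 4*u^2*v - 3*u^2 - 2*u*v - 6*u - 4
F^* omega = (18*u^2*v + 18*u^2 - 4*u*v^2 - 6*u*v - 32*u - v^2 - 6*v) du + (6*u^3 - 4*u^2*v - 3*u^2 - 2*u*v - 6*u - 4) dv.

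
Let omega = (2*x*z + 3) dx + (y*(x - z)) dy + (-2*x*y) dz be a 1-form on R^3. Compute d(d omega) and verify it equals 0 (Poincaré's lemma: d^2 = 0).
d(d omega) = 0

Step 1: d omega = sum_{i<j} (∂f_j/∂x_i - ∂f_i/∂x_j) dx_i ∧ dx_j:
  coeff of dx ∧ dy: y
  coeff of dx ∧ dz: -2*x - 2*y
  coeff of dy ∧ dz: -2*x + y
Step 2: Apply d again to each 2-form coefficient. The only possible 3-form in R^3 is dx ∧ dy ∧ dz, with coefficient
  ∂(coeff of dy∧dz)/∂x - ∂(coeff of dx∧dz)/∂y + ∂(coeff of dx∧dy)/∂z
  = ∂/∂x (-2*x + y) - ∂/∂y (-2*x - 2*y) + ∂/∂z (y).
Each of these terms simplifies to sums of mixed partials that cancel in pairs. The result is 0 (by equality of mixed partials for smooth functions — Schwarz / Clairaut).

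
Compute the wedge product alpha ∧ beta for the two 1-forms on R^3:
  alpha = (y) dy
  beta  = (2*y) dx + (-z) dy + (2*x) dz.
alpha ∧ beta = (-2*y^2) dx ∧ dy + (2*x*y) dy ∧ dz

Distribute the wedge, using dx_i ∧ dx_j = -dx_j ∧ dx_i and dx_i ∧ dx_i = 0. For each pair (i, j) with i < j, the coefficient of dx_i ∧ dx_j in alpha ∧ beta is (alpha_i * beta_j - alpha_j * beta_i). Collecting: alpha ∧ beta = (-2*y^2) dx ∧ dy + (2*x*y) dy ∧ dz.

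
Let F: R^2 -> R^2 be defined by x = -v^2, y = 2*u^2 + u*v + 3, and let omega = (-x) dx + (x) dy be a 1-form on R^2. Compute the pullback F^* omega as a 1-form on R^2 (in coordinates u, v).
F^* omega = (v^2*(-4*u - v)) du + (v^2*(-u - 2*v)) dv

Using F^*(f dg) = (f ∘ F) d(g ∘ F), substitute each coordinate x_i by F_i(u, v) in f_i, and replace dx_i by d F_i = (∂F_i/∂u) du + (∂F_i/∂v) dv.
  For the x component: f_1(F) = v^2; d F_1 = (0) du + (-2*v) dv
  For the y component: f_2(F) = -v^2; d F_2 = (4*u + v) du + (u) dv
Combining and collecting du, dv coefficients:
  coeff of du: v^2*(-4*u - v)
  coeff of dv: v^2*(-u - 2*v)
F^* omega = (v^2*(-4*u - v)) du + (v^2*(-u - 2*v)) dv.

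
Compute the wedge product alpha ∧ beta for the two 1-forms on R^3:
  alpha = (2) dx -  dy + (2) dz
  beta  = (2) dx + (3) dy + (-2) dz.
alpha ∧ beta = (8) dx ∧ dy + (-8) dx ∧ dz + (-4) dy ∧ dz

Distribute the wedge, using dx_i ∧ dx_j = -dx_j ∧ dx_i and dx_i ∧ dx_i = 0. For each pair (i, j) with i < j, the coefficient of dx_i ∧ dx_j in alpha ∧ beta is (alpha_i * beta_j - alpha_j * beta_i). Collecting: alpha ∧ beta = (8) dx ∧ dy + (-8) dx ∧ dz + (-4) dy ∧ dz.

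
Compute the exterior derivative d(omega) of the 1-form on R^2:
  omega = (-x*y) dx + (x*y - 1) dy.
d(omega) = (x + y) dx ∧ dy

For a 1-form omega = sum_i f_i dx_i, the exterior derivative is
  d(omega) = sum_{i < j} (∂f_j/∂x_i - ∂f_i/∂x_j) dx_i ∧ dx_j.
  coefficient of dx ∧ dy: ∂f_2/∂x - ∂f_1/∂y = ∂(x*y - 1)/∂x - ∂(-x*y)/∂y = x + y
Assembling: d(omega) = (x + y) dx ∧ dy.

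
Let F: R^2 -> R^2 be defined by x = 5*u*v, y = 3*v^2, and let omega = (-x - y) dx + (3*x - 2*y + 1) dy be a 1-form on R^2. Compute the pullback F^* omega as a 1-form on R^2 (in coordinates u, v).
F^* omega = (v^2*(-25*u - 15*v)) du + (v*(-25*u^2 + 75*u*v - 36*v^2 + 6)) dv

Using F^*(f dg) = (f ∘ F) d(g ∘ F), substitute each coordinate x_i by F_i(u, v) in f_i, and replace dx_i by d F_i = (∂F_i/∂u) du + (∂F_i/∂v) dv.
  For the x component: f_1(F) = v*(-5*u - 3*v); d F_1 = (5*v) du + (5*u) dv
  For the y component: f_2(F) = 15*u*v - 6*v^2 + 1; d F_2 = (0) du + (6*v) dv
Combining and collecting du, dv coefficients:
  coeff of du: v^2*(-25*u - 15*v)
  coeff of dv: v*(-25*u^2 + 75*u*v - 36*v^2 + 6)
F^* omega = (v^2*(-25*u - 15*v)) du + (v*(-25*u^2 + 75*u*v - 36*v^2 + 6)) dv.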